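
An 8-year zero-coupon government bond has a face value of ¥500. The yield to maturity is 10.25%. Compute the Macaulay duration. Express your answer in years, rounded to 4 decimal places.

8.0000 years

A zero-coupon bond has a single cash flow at maturity, so its Macaulay duration equals its maturity: 8 years.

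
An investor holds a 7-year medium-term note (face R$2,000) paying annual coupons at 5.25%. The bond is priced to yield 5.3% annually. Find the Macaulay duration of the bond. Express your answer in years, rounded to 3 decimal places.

6.034 years

Periodic yield y = 0.053. Discount each cash flow and weight by its year:
  t   CF        PV=CF/(1+0.053)^t    t·PV
  1       105.00        99.7151        99.7151
  2       105.00        94.6962       189.3924
  3       105.00        89.9299       269.7897
  4       105.00        85.4035       341.6141
  5       105.00        81.1050       405.5248
  6       105.00        77.0228       462.1366
  7     2,105.00     1,466.4035    10,264.8248
  Σ                  1,994.2760    12,032.9976
Price P = Σ PV = 1,994.2760.
Macaulay duration = Σ(t·PV) / P = 12,032.9976 / 1,994.2760 = 6.03377 years.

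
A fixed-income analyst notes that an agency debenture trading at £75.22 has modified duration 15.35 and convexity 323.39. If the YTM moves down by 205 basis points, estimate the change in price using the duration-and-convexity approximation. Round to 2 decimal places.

+£28.78

Duration effect: -D_mod·Δy = -15.35 × (-0.0205) = +0.314675
Convexity effect: ½·C·(Δy)² = 0.5 × 323.39 × (-0.0205)² = +0.06795232375
ΔP/P ≈ +0.314675 + 0.06795232375 = +0.38262732375
ΔP ≈ 75.22 × (+0.38262732375) = +28.781227292475.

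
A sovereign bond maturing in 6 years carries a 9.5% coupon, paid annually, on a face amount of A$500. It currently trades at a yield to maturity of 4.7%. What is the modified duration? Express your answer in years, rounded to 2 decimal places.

4.75 years

Periodic yield y = 0.047. First find Macaulay duration:
  t   CF        PV=CF/(1+0.047)^t    t·PV
  1        47.50        45.3677        45.3677
  2        47.50        43.3312        86.6623
  3        47.50        41.3860       124.1580
  4        47.50        39.5282       158.1127
  5        47.50        37.7538       188.7688
  6       547.50       415.6273     2,493.7636
  Σ                    622.9941     3,096.8332
P = 622.9941; Macaulay duration = 3,096.8332 / 622.9941 = 4.97089 years.
Modified duration = D_Mac / (1 + y) = 4.97089 / 1.047 = 4.74774 years.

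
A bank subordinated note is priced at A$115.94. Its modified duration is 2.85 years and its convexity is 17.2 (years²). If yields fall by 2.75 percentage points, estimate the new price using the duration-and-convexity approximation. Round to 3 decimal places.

A$125.781

Duration effect: -D_mod·Δy = -2.85 × (-0.0275) = +0.078375
Convexity effect: ½·C·(Δy)² = 0.5 × 17.2 × (-0.0275)² = +0.00650375
ΔP/P ≈ +0.078375 + 0.00650375 = +0.08487875
New price ≈ 115.94 × (1 + 0.08487875) = 125.780842275.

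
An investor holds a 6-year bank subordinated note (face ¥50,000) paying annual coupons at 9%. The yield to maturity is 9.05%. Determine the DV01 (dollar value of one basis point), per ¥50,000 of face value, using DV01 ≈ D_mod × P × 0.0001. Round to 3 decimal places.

Periodic yield y = 0.0905.
  t   CF        PV=CF/(1+0.0905)^t    t·PV
  1     4,500.00     4,126.5475     4,126.5475
  2     4,500.00     3,784.0875     7,568.1751
  3     4,500.00     3,470.0482    10,410.1445
  4     4,500.00     3,182.0708    12,728.2831
  5     4,500.00     2,917.9925    14,589.9623
  6    54,500.00    32,407.2726   194,443.6358
  Σ                 49,888.0190   243,866.7482
P = 49,888.0190; D_Mac = 4.88828 yrs; D_mod = 4.48261 yrs.
DV01 ≈ 4.48261 × 49,888.0190 × 0.0001 = 22.362838.

¥22.363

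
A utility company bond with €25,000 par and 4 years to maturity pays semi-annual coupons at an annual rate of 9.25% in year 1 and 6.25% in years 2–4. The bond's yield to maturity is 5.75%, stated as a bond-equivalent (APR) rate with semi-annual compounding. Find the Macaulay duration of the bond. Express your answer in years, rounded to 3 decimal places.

Periodic yield y = 0.02875. Discount each cash flow and weight by its period:
  t   CF        PV=CF/(1+0.02875)^t    t·PV
  1     1,156.25     1,123.9368     1,123.9368
  2     1,156.25     1,092.5267     2,185.0533
  3       781.25       717.5637     2,152.6912
  4       781.25       697.5103     2,790.0413
  5       781.25       678.0173     3,390.0866
  6       781.25       659.0691     3,954.4145
  7       781.25       640.6504     4,484.5527
  8    25,781.25    20,550.6321   164,405.0568
  Σ                 26,159.9064   184,485.8333
Price P = Σ PV = 26,159.9064.
Macaulay duration = Σ(t·PV) / P = 184,485.8333 / 26,159.9064 = 7.05224 half-year periods.
In years: 7.05224 / 2 = 3.52612 years.

3.526 years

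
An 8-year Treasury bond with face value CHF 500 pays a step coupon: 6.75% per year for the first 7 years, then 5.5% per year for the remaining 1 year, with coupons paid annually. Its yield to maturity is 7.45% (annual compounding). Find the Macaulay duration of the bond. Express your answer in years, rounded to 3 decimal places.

6.387 years

Periodic yield y = 0.0745. Discount each cash flow and weight by its year:
  t   CF        PV=CF/(1+0.0745)^t    t·PV
  1        33.75        31.4100        31.4100
  2        33.75        29.2322        58.4643
  3        33.75        27.2054        81.6161
  4        33.75        25.3191       101.2764
  5        33.75        23.5636       117.8180
  6        33.75        21.9298       131.5790
  7        33.75        20.4093       142.8653
  8       527.50       296.8733     2,374.9862
  Σ                    475.9426     3,040.0153
Price P = Σ PV = 475.9426.
Macaulay duration = Σ(t·PV) / P = 3,040.0153 / 475.9426 = 6.38736 years.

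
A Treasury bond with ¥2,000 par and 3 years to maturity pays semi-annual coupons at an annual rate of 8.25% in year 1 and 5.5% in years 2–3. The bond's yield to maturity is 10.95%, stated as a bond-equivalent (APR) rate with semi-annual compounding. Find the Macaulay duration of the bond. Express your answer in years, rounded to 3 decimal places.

2.730 years

Periodic yield y = 0.05475. Discount each cash flow and weight by its period:
  t   CF        PV=CF/(1+0.05475)^t    t·PV
  1        82.50        78.2176        78.2176
  2        82.50        74.1575       148.3149
  3        55.00        46.8721       140.6162
  4        55.00        44.4390       177.7561
  5        55.00        42.1323       210.6614
  6     2,055.00     1,492.5010     8,955.0058
  Σ                  1,778.3194     9,710.5721
Price P = Σ PV = 1,778.3194.
Macaulay duration = Σ(t·PV) / P = 9,710.5721 / 1,778.3194 = 5.46053 half-year periods.
In years: 5.46053 / 2 = 2.73027 years.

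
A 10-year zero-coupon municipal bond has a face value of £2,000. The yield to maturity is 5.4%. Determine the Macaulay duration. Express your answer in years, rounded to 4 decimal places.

10.0000 years

A zero-coupon bond has a single cash flow at maturity, so its Macaulay duration equals its maturity: 10 years.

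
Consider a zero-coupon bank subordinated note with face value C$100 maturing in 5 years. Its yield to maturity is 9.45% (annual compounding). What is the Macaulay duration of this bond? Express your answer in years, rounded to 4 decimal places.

A zero-coupon bond has a single cash flow at maturity, so its Macaulay duration equals its maturity: 5 years.

5.0000 years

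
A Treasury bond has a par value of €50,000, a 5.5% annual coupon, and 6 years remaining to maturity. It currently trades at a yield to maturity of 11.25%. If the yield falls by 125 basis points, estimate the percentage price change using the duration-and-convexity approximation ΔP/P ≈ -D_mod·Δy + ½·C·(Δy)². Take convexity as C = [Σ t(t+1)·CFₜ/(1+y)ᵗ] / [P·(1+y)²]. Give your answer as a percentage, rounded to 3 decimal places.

+5.996%

With y = 0.1125:
  t   CF        PV=CF/(1+0.1125)^t    t·PV        t(t+1)·PV
  1     2,750.00     2,471.9101     2,471.9101       4,943.8202
  2     2,750.00     2,221.9417     4,443.8833      13,331.6500
  3     2,750.00     1,997.2509     5,991.7528      23,967.0113
  4     2,750.00     1,795.2817     7,181.1270      35,905.6349
  5     2,750.00     1,613.7364     8,068.6820      48,412.0920
  6    52,750.00    27,824.1782   166,945.0692   1,168,615.4843
  Σ                 37,924.2991   195,102.4245   1,295,175.6928
P = 37,924.2991; D_Mac = 5.14452 yrs; D_mod = 4.62429 yrs; C = 27.59377.
Duration effect: -4.62429 × (-0.0125) = +0.057804
Convexity effect: 0.5 × 27.59377 × (-0.0125)² = +0.0021558
ΔP/P ≈ +0.057804 + 0.0021558 = +0.059959 = +5.9959%.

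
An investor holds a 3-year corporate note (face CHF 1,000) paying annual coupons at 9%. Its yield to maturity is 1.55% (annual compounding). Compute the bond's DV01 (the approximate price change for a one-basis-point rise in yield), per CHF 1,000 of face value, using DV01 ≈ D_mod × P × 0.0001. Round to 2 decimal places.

CHF 0.33

Periodic yield y = 0.0155.
  t   CF        PV=CF/(1+0.0155)^t    t·PV
  1        90.00        88.6263        88.6263
  2        90.00        87.2736       174.5471
  3     1,090.00     1,040.8466     3,122.5397
  Σ                  1,216.7464     3,385.7131
P = 1,216.7464; D_Mac = 2.78260 yrs; D_mod = 2.74012 yrs.
DV01 ≈ 2.74012 × 1,216.7464 × 0.0001 = 0.333404.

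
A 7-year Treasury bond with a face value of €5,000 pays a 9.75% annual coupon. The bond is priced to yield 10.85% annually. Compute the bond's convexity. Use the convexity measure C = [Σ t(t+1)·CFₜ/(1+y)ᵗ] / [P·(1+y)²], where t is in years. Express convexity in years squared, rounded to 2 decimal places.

With y = 0.1085:
  t   CF        PV=CF/(1+0.1085)^t    t·PV        t(t+1)·PV
  1       487.50       439.7835       439.7835         879.5670
  2       487.50       396.7375       793.4750       2,380.4249
  3       487.50       357.9048     1,073.7144       4,294.8576
  4       487.50       322.8731     1,291.4923       6,457.4615
  5       487.50       291.2703     1,456.3513       8,738.1076
  6       487.50       262.7607     1,576.5643      11,035.9500
  7     5,487.50     2,668.2385    18,677.6697     149,421.3576
  Σ                  4,739.5683    25,309.0504     183,207.7263
P = 4,739.5683.
Convexity = Σ t(t+1)·PV / [P·(1+y)²] = 183,207.7263 / (4,739.5683 × 1.228772) = 31.45818.

31.46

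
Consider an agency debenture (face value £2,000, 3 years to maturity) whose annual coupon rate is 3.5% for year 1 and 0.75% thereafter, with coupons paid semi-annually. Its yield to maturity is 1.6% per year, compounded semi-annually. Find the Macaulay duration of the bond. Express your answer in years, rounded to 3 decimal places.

Periodic yield y = 0.008. Discount each cash flow and weight by its period:
  t   CF        PV=CF/(1+0.008)^t    t·PV
  1        35.00        34.7222        34.7222
  2        35.00        34.4466        68.8933
  3         7.50         7.3228        21.9685
  4         7.50         7.2647        29.0589
  5         7.50         7.2071        36.0353
  6     2,007.50     1,913.7815    11,482.6892
  Σ                  2,004.7450    11,673.3675
Price P = Σ PV = 2,004.7450.
Macaulay duration = Σ(t·PV) / P = 11,673.3675 / 2,004.7450 = 5.82287 half-year periods.
In years: 5.82287 / 2 = 2.91143 years.

2.911 years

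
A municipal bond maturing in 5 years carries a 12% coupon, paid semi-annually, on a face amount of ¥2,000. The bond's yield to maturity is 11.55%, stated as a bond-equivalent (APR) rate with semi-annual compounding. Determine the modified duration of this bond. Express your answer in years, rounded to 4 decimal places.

Periodic yield y = 0.05775. First find Macaulay duration:
  t   CF        PV=CF/(1+0.05775)^t    t·PV
  1       120.00       113.4484       113.4484
  2       120.00       107.2544       214.5088
  3       120.00       101.3986       304.1959
  4       120.00        95.8626       383.4503
  5       120.00        90.6288       453.1438
  6       120.00        85.6807       514.0842
  7       120.00        81.0028       567.0196
  8       120.00        76.5803       612.6423
  9       120.00        72.3992       651.5931
  10    2,120.00     1,209.2206    12,092.2055
  Σ                  2,033.4763    15,906.2920
P = 2,033.4763; Macaulay duration = 15,906.2920 / 2,033.4763 = 7.82222 half-year periods = 3.91111 years.
Modified duration = D_Mac / (1 + y) = 3.91111 / 1.05775 = 3.69757 years.

3.6976 years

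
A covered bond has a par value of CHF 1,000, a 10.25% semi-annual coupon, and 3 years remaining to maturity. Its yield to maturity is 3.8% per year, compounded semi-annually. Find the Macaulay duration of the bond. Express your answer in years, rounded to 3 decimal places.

2.689 years

Periodic yield y = 0.019. Discount each cash flow and weight by its period:
  t   CF        PV=CF/(1+0.019)^t    t·PV
  1        51.25        50.2944        50.2944
  2        51.25        49.3566        98.7133
  3        51.25        48.4363       145.3090
  4        51.25        47.5332       190.1328
  5        51.25        46.6469       233.2346
  6     1,051.25       938.9899     5,633.9392
  Σ                  1,181.2574     6,351.6233
Price P = Σ PV = 1,181.2574.
Macaulay duration = Σ(t·PV) / P = 6,351.6233 / 1,181.2574 = 5.37700 half-year periods.
In years: 5.37700 / 2 = 2.68850 years.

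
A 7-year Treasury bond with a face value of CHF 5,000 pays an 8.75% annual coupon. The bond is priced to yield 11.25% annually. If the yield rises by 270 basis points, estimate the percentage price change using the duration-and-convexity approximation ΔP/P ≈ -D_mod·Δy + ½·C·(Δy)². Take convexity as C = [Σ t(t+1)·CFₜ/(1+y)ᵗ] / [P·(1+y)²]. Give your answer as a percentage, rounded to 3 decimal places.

With y = 0.1125:
  t   CF        PV=CF/(1+0.1125)^t    t·PV        t(t+1)·PV
  1       437.50       393.2584       393.2584         786.5169
  2       437.50       353.4907       706.9814       2,120.9443
  3       437.50       317.7445       953.2334       3,812.9336
  4       437.50       285.6130     1,142.4520       5,712.2601
  5       437.50       256.7308     1,283.6540       7,701.9237
  6       437.50       230.7693     1,384.6155       9,692.3085
  7     5,437.50     2,578.0963    18,046.6740     144,373.3917
  Σ                  4,415.7029    23,910.8687     174,200.2789
P = 4,415.7029; D_Mac = 5.41496 yrs; D_mod = 4.86738 yrs; C = 31.87491.
Duration effect: -4.86738 × (+0.027) = -0.131419
Convexity effect: 0.5 × 31.87491 × (0.027)² = +0.0116184
ΔP/P ≈ -0.131419 + 0.0116184 = -0.119801 = -11.9801%.

-11.980%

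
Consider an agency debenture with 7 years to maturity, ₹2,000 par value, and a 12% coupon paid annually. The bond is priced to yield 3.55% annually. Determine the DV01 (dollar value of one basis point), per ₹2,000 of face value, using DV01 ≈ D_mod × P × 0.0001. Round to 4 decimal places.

Periodic yield y = 0.0355.
  t   CF        PV=CF/(1+0.0355)^t    t·PV
  1       240.00       231.7721       231.7721
  2       240.00       223.8263       447.6525
  3       240.00       216.1528       648.4585
  4       240.00       208.7425       834.9699
  5       240.00       201.5862     1,007.9308
  6       240.00       194.6752     1,168.0512
  7     2,240.00     1,754.6775    12,282.7422
  Σ                  3,031.4325    16,621.5772
P = 3,031.4325; D_Mac = 5.48308 yrs; D_mod = 5.29510 yrs.
DV01 ≈ 5.29510 × 3,031.4325 × 0.0001 = 1.605174.

₹1.6052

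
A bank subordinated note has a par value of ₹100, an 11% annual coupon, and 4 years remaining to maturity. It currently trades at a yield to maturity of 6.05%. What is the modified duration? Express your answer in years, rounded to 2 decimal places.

Periodic yield y = 0.0605. First find Macaulay duration:
  t   CF        PV=CF/(1+0.0605)^t    t·PV
  1        11.00        10.3725        10.3725
  2        11.00         9.7807        19.5615
  3        11.00         9.2228        27.6683
  4       111.00        87.7567       351.0268
  Σ                    117.1327       408.6290
P = 117.1327; Macaulay duration = 408.6290 / 117.1327 = 3.48860 years.
Modified duration = D_Mac / (1 + y) = 3.48860 / 1.0605 = 3.28958 years.

3.29 years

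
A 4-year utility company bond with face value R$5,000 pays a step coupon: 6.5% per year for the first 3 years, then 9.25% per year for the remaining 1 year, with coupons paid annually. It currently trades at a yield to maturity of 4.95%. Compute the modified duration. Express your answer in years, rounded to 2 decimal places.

Periodic yield y = 0.0495. First find Macaulay duration:
  t   CF        PV=CF/(1+0.0495)^t    t·PV
  1       325.00       309.6713       309.6713
  2       325.00       295.0655       590.1311
  3       325.00       281.1487       843.4460
  4     5,462.50     4,502.5825    18,010.3300
  Σ                  5,388.4680    19,753.5783
P = 5,388.4680; Macaulay duration = 19,753.5783 / 5,388.4680 = 3.66590 years.
Modified duration = D_Mac / (1 + y) = 3.66590 / 1.0495 = 3.49300 years.

3.49 years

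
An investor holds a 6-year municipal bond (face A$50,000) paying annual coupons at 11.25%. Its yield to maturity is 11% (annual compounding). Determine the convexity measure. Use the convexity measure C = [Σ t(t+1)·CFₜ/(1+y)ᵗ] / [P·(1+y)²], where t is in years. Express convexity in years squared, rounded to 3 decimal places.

With y = 0.11:
  t   CF        PV=CF/(1+0.11)^t    t·PV        t(t+1)·PV
  1     5,625.00     5,067.5676     5,067.5676      10,135.1351
  2     5,625.00     4,565.3762     9,130.7524      27,392.2571
  3     5,625.00     4,112.9515    12,338.8546      49,355.4182
  4     5,625.00     3,705.3617    14,821.4469      74,107.2346
  5     5,625.00     3,338.1637    16,690.8186     100,144.9116
  6    55,625.00    29,739.3965   178,436.3790   1,249,054.6533
  Σ                 50,528.8172   236,485.8191   1,510,189.6100
P = 50,528.8172.
Convexity = Σ t(t+1)·PV / [P·(1+y)²] = 1,510,189.6100 / (50,528.8172 × 1.232100) = 24.25752.

24.258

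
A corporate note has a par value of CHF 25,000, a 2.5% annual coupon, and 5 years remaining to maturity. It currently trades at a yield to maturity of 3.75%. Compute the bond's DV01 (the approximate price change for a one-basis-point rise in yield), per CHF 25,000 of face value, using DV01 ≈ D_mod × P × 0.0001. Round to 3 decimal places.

Periodic yield y = 0.0375.
  t   CF        PV=CF/(1+0.0375)^t    t·PV
  1       625.00       602.4096       602.4096
  2       625.00       580.6358     1,161.2716
  3       625.00       559.6490     1,678.9469
  4       625.00       539.4207     2,157.6827
  5    25,625.00    21,316.8656   106,584.3280
  Σ                 23,598.9807   112,184.6389
P = 23,598.9807; D_Mac = 4.75379 yrs; D_mod = 4.58197 yrs.
DV01 ≈ 4.58197 × 23,598.9807 × 0.0001 = 10.812977.

CHF 10.813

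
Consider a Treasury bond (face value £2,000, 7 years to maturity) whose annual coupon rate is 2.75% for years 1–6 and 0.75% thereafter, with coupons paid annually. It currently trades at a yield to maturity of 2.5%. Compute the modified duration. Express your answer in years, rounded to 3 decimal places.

Periodic yield y = 0.025. First find Macaulay duration:
  t   CF        PV=CF/(1+0.025)^t    t·PV
  1        55.00        53.6585        53.6585
  2        55.00        52.3498       104.6996
  3        55.00        51.0730       153.2189
  4        55.00        49.8273       199.3091
  5        55.00        48.6120       243.0599
  6        55.00        47.4263       284.5580
  7     2,015.00     1,695.1494    11,866.0461
  Σ                  1,998.0963    12,904.5502
P = 1,998.0963; Macaulay duration = 12,904.5502 / 1,998.0963 = 6.45842 years.
Modified duration = D_Mac / (1 + y) = 6.45842 / 1.025 = 6.30090 years.

6.301 years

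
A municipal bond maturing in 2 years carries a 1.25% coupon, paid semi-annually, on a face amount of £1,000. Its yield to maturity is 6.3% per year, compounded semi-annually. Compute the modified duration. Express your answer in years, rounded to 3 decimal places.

Periodic yield y = 0.0315. First find Macaulay duration:
  t   CF        PV=CF/(1+0.0315)^t    t·PV
  1         6.25         6.0591         6.0591
  2         6.25         5.8741        11.7482
  3         6.25         5.6947        17.0842
  4     1,006.25       888.8510     3,555.4040
  Σ                    906.4790     3,590.2955
P = 906.4790; Macaulay duration = 3,590.2955 / 906.4790 = 3.96070 half-year periods = 1.98035 years.
Modified duration = D_Mac / (1 + y) = 1.98035 / 1.0315 = 1.91988 years.

1.920 years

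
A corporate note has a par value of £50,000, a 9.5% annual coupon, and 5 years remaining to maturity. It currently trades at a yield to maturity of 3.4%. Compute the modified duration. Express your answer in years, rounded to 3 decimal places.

Periodic yield y = 0.034. First find Macaulay duration:
  t   CF        PV=CF/(1+0.034)^t    t·PV
  1     4,750.00     4,593.8104     4,593.8104
  2     4,750.00     4,442.7567     8,885.5134
  3     4,750.00     4,296.6699    12,890.0098
  4     4,750.00     4,155.3868    16,621.5472
  5    54,750.00    46,321.3736   231,606.8682
  Σ                 63,809.9975   274,597.7490
P = 63,809.9975; Macaulay duration = 274,597.7490 / 63,809.9975 = 4.30337 years.
Modified duration = D_Mac / (1 + y) = 4.30337 / 1.034 = 4.16186 years.

4.162 years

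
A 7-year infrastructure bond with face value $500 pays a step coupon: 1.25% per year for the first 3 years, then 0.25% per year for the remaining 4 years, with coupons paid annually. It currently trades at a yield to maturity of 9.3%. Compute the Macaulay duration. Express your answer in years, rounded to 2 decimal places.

Periodic yield y = 0.093. Discount each cash flow and weight by its year:
  t   CF        PV=CF/(1+0.093)^t    t·PV
  1         6.25         5.7182         5.7182
  2         6.25         5.2317        10.4633
  3         6.25         4.7865        14.3595
  4         1.25         0.8758         3.5034
  5         1.25         0.8013         4.0066
  6         1.25         0.7331         4.3989
  7       501.25       268.9758     1,882.8308
  Σ                    287.1225     1,925.2808
Price P = Σ PV = 287.1225.
Macaulay duration = Σ(t·PV) / P = 1,925.2808 / 287.1225 = 6.70543 years.

6.71 years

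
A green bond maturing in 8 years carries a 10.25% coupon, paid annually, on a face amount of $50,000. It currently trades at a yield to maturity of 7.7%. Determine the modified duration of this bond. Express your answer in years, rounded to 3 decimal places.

Periodic yield y = 0.077. First find Macaulay duration:
  t   CF        PV=CF/(1+0.077)^t    t·PV
  1     5,125.00     4,758.5887     4,758.5887
  2     5,125.00     4,418.3739     8,836.7478
  3     5,125.00     4,102.4827    12,307.4481
  4     5,125.00     3,809.1762    15,236.7046
  5     5,125.00     3,536.8395    17,684.1975
  6     5,125.00     3,283.9735    19,703.8413
  7     5,125.00     3,049.1862    21,344.3035
  8    55,125.00    30,452.5017   243,620.0136
  Σ                 57,411.1224   343,491.8450
P = 57,411.1224; Macaulay duration = 343,491.8450 / 57,411.1224 = 5.98302 years.
Modified duration = D_Mac / (1 + y) = 5.98302 / 1.077 = 5.55526 years.

5.555 years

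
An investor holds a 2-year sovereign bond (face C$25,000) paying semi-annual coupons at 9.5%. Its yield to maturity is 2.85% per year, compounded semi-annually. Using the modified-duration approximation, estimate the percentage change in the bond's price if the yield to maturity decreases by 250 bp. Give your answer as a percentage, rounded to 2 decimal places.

Periodic yield y = 0.01425. Modified duration first:
  t   CF        PV=CF/(1+0.01425)^t    t·PV
  1     1,187.50     1,170.8159     1,170.8159
  2     1,187.50     1,154.3662     2,308.7323
  3     1,187.50     1,138.1476     3,414.4427
  4    26,187.50    24,746.5109    98,986.0436
  Σ                 28,209.8405   105,880.0344
P = 28,209.8405; D_Mac = 3.75330 half-year periods = 1.87665 yrs; D_mod = 1.87665/(1+0.01425) = 1.85028 yrs.
ΔP/P ≈ -D_mod · Δy = -1.85028 × (-0.025) = +0.046257 = +4.6257%.

+4.63%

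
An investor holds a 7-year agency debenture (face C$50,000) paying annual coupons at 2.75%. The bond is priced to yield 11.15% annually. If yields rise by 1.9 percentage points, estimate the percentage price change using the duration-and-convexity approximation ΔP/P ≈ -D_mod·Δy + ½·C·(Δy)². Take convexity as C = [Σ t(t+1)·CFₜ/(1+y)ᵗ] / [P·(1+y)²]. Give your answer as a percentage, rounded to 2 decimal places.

With y = 0.1115:
  t   CF        PV=CF/(1+0.1115)^t    t·PV        t(t+1)·PV
  1     1,375.00     1,237.0670     1,237.0670       2,474.1341
  2     1,375.00     1,112.9708     2,225.9416       6,677.8247
  3     1,375.00     1,001.3232     3,003.9697      12,015.8789
  4     1,375.00       900.8756     3,603.5024      18,017.5122
  5     1,375.00       810.5044     4,052.5219      24,315.1312
  6     1,375.00       729.1987     4,375.1923      30,626.3461
  7    51,375.00    24,512.3848   171,586.6936   1,372,693.5488
  Σ                 30,304.3246   190,084.8885   1,466,820.3760
P = 30,304.3246; D_Mac = 6.27253 yrs; D_mod = 5.64330 yrs; C = 39.17900.
Duration effect: -5.64330 × (+0.019) = -0.107223
Convexity effect: 0.5 × 39.17900 × (0.019)² = +0.0070718
ΔP/P ≈ -0.107223 + 0.0070718 = -0.100151 = -10.0151%.

-10.02%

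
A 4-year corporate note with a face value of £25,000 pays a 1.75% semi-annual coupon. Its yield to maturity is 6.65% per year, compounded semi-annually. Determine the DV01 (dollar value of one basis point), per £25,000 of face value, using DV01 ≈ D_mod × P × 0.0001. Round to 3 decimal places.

£7.767

Periodic yield y = 0.03325.
  t   CF        PV=CF/(1+0.03325)^t    t·PV
  1       218.75       211.7106       211.7106
  2       218.75       204.8978       409.7955
  3       218.75       198.3042       594.9125
  4       218.75       191.9227       767.6909
  5       218.75       185.7467       928.7333
  6       218.75       179.7693     1,078.6159
  7       218.75       173.9843     1,217.8904
  8    25,218.75    19,412.4453   155,299.5623
  Σ                 20,758.7809   160,508.9114
P = 20,758.7809; D_Mac = 7.73210 half-year periods = 3.86605 yrs; D_mod = 3.74164 yrs.
DV01 ≈ 3.74164 × 20,758.7809 × 0.0001 = 7.767187.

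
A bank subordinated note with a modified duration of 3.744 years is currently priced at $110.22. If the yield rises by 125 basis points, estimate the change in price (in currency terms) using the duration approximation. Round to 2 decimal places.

Duration approximation: ΔP/P ≈ -D_mod · Δy = -3.744 × (+0.0125) = -0.046800.
ΔP ≈ 110.22 × (-0.046800) = -5.158296.

-$5.16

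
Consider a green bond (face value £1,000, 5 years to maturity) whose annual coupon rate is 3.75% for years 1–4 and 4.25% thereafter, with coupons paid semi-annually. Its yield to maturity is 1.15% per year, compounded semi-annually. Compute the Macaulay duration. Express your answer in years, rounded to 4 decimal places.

4.6336 years

Periodic yield y = 0.00575. Discount each cash flow and weight by its period:
  t   CF        PV=CF/(1+0.00575)^t    t·PV
  1        18.75        18.6428        18.6428
  2        18.75        18.5362        37.0724
  3        18.75        18.4302        55.2907
  4        18.75        18.3249        73.2995
  5        18.75        18.2201        91.1006
  6        18.75        18.1159       108.6957
  7        18.75        18.0124       126.0866
  8        18.75        17.9094       143.2752
  9        21.25        20.1813       181.6315
  10    1,021.25       964.3433     9,643.4328
  Σ                  1,130.7165    10,478.5278
Price P = Σ PV = 1,130.7165.
Macaulay duration = Σ(t·PV) / P = 10,478.5278 / 1,130.7165 = 9.26716 half-year periods.
In years: 9.26716 / 2 = 4.63358 years.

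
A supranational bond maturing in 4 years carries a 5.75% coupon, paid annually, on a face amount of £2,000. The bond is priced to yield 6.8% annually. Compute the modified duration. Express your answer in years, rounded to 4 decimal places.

3.4447 years

Periodic yield y = 0.068. First find Macaulay duration:
  t   CF        PV=CF/(1+0.068)^t    t·PV
  1       115.00       107.6779       107.6779
  2       115.00       100.8220       201.6440
  3       115.00        94.4026       283.2079
  4     2,115.00     1,625.6437     6,502.5747
  Σ                  1,928.5462     7,095.1045
P = 1,928.5462; Macaulay duration = 7,095.1045 / 1,928.5462 = 3.67899 years.
Modified duration = D_Mac / (1 + y) = 3.67899 / 1.068 = 3.44475 years.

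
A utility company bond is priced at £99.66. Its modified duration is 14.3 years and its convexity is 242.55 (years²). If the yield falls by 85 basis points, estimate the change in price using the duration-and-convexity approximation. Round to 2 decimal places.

Duration effect: -D_mod·Δy = -14.3 × (-0.0085) = +0.121550
Convexity effect: ½·C·(Δy)² = 0.5 × 242.55 × (-0.0085)² = +0.00876211875
ΔP/P ≈ +0.121550 + 0.00876211875 = +0.13031211875
ΔP ≈ 99.66 × (+0.13031211875) = +12.986905754625.

+£12.99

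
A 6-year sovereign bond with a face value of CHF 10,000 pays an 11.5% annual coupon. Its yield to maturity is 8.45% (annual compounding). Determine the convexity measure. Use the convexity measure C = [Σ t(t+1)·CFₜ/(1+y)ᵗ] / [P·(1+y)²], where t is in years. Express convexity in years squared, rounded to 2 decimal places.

25.85

With y = 0.0845:
  t   CF        PV=CF/(1+0.0845)^t    t·PV        t(t+1)·PV
  1     1,150.00     1,060.3965     1,060.3965       2,120.7930
  2     1,150.00       977.7745     1,955.5491       5,866.6473
  3     1,150.00       901.5902     2,704.7705      10,819.0821
  4     1,150.00       831.3418     3,325.3672      16,626.8359
  5     1,150.00       766.5669     3,832.8345      22,997.0068
  6    11,150.00     6,853.2651    41,119.5904     287,837.1326
  Σ                 11,390.9350    53,998.5081     346,267.4977
P = 11,390.9350.
Convexity = Σ t(t+1)·PV / [P·(1+y)²] = 346,267.4977 / (11,390.9350 × 1.176140) = 25.84599.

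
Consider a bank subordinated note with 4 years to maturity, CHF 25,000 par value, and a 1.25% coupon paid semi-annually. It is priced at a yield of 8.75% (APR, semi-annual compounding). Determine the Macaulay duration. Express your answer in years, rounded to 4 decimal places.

Periodic yield y = 0.04375. Discount each cash flow and weight by its period:
  t   CF        PV=CF/(1+0.04375)^t    t·PV
  1       156.25       149.7006       149.7006
  2       156.25       143.4257       286.8514
  3       156.25       137.4139       412.2416
  4       156.25       131.6540       526.6160
  5       156.25       126.1356       630.6779
  6       156.25       120.8485       725.0907
  7       156.25       115.7829       810.4806
  8    25,156.25    17,859.6932   142,877.5456
  Σ                 18,784.6544   146,419.2045
Price P = Σ PV = 18,784.6544.
Macaulay duration = Σ(t·PV) / P = 146,419.2045 / 18,784.6544 = 7.79462 half-year periods.
In years: 7.79462 / 2 = 3.89731 years.

3.8973 years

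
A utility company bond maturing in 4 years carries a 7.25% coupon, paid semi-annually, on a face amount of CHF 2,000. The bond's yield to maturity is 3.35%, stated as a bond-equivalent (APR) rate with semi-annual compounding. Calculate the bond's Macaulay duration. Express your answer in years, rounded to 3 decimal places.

3.578 years

Periodic yield y = 0.01675. Discount each cash flow and weight by its period:
  t   CF        PV=CF/(1+0.01675)^t    t·PV
  1        72.50        71.3056        71.3056
  2        72.50        70.1309       140.2619
  3        72.50        68.9756       206.9268
  4        72.50        67.8393       271.3572
  5        72.50        66.7217       333.6085
  6        72.50        65.6225       393.7351
  7        72.50        64.5415       451.7902
  8     2,072.50     1,814.6008    14,516.8062
  Σ                  2,289.7379    16,385.7914
Price P = Σ PV = 2,289.7379.
Macaulay duration = Σ(t·PV) / P = 16,385.7914 / 2,289.7379 = 7.15619 half-year periods.
In years: 7.15619 / 2 = 3.57809 years.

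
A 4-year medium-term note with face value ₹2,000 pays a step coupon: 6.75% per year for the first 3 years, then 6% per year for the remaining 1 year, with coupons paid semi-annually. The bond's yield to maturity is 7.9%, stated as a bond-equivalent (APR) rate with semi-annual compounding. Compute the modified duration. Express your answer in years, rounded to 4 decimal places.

3.4250 years

Periodic yield y = 0.0395. First find Macaulay duration:
  t   CF        PV=CF/(1+0.0395)^t    t·PV
  1        67.50        64.9351        64.9351
  2        67.50        62.4676       124.9352
  3        67.50        60.0939       180.2817
  4        67.50        57.8104       231.2415
  5        67.50        55.6136       278.0682
  6        67.50        53.5004       321.0022
  7        60.00        45.7488       320.2417
  8     2,060.00     1,511.0237    12,088.1895
  Σ                  1,911.1934    13,608.8950
P = 1,911.1934; Macaulay duration = 13,608.8950 / 1,911.1934 = 7.12063 half-year periods = 3.56031 years.
Modified duration = D_Mac / (1 + y) = 3.56031 / 1.0395 = 3.42502 years.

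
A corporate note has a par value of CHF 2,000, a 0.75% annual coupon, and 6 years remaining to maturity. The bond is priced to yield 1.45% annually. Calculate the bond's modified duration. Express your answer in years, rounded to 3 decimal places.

5.803 years

Periodic yield y = 0.0145. First find Macaulay duration:
  t   CF        PV=CF/(1+0.0145)^t    t·PV
  1        15.00        14.7856        14.7856
  2        15.00        14.5743        29.1486
  3        15.00        14.3660        43.0979
  4        15.00        14.1606        56.6426
  5        15.00        13.9583        69.7913
  6     2,015.00     1,848.2586    11,089.5518
  Σ                  1,920.1034    11,303.0177
P = 1,920.1034; Macaulay duration = 11,303.0177 / 1,920.1034 = 5.88667 years.
Modified duration = D_Mac / (1 + y) = 5.88667 / 1.0145 = 5.80253 years.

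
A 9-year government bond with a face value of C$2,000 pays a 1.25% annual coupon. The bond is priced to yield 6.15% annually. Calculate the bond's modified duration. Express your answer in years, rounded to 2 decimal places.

7.96 years

Periodic yield y = 0.0615. First find Macaulay duration:
  t   CF        PV=CF/(1+0.0615)^t    t·PV
  1        25.00        23.5516        23.5516
  2        25.00        22.1871        44.3741
  3        25.00        20.9016        62.7049
  4        25.00        19.6906        78.7626
  5        25.00        18.5498        92.7492
  6        25.00        17.4751       104.8507
  7        25.00        16.4627       115.2386
  8        25.00        15.5089       124.0709
  9     2,025.00     1,183.4367    10,650.9305
  Σ                  1,337.7641    11,297.2331
P = 1,337.7641; Macaulay duration = 11,297.2331 / 1,337.7641 = 8.44486 years.
Modified duration = D_Mac / (1 + y) = 8.44486 / 1.0615 = 7.95559 years.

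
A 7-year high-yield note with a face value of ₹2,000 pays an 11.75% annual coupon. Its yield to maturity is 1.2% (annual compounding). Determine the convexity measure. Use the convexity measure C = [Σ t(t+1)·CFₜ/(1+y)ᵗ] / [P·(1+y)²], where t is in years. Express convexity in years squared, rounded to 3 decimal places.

40.106

With y = 0.012:
  t   CF        PV=CF/(1+0.012)^t    t·PV        t(t+1)·PV
  1       235.00       232.2134       232.2134         464.4269
  2       235.00       229.4599       458.9198       1,376.7595
  3       235.00       226.7391       680.2172       2,720.8686
  4       235.00       224.0504       896.2018       4,481.0089
  5       235.00       221.3937     1,106.9686       6,641.8116
  6       235.00       218.7685     1,312.6110       9,188.2770
  7     2,235.00     2,055.9566    14,391.6961     115,133.5689
  Σ                  3,408.5817    19,078.8279     140,006.7214
P = 3,408.5817.
Convexity = Σ t(t+1)·PV / [P·(1+y)²] = 140,006.7214 / (3,408.5817 × 1.024144) = 40.10644.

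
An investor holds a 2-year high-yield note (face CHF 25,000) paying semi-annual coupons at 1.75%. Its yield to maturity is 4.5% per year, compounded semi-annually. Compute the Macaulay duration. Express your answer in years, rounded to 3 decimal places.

Periodic yield y = 0.0225. Discount each cash flow and weight by its period:
  t   CF        PV=CF/(1+0.0225)^t    t·PV
  1       218.75       213.9364       213.9364
  2       218.75       209.2288       418.4576
  3       218.75       204.6247       613.8742
  4    25,218.75    23,071.2056    92,284.8225
  Σ                 23,698.9956    93,531.0906
Price P = Σ PV = 23,698.9956.
Macaulay duration = Σ(t·PV) / P = 93,531.0906 / 23,698.9956 = 3.94663 half-year periods.
In years: 3.94663 / 2 = 1.97331 years.

1.973 years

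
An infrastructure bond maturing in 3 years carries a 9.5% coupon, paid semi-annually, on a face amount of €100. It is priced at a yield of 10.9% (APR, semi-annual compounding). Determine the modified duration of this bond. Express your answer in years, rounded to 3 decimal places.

2.535 years

Periodic yield y = 0.0545. First find Macaulay duration:
  t   CF        PV=CF/(1+0.0545)^t    t·PV
  1         4.75         4.5045         4.5045
  2         4.75         4.2717         8.5434
  3         4.75         4.0509        12.1528
  4         4.75         3.8416        15.3662
  5         4.75         3.6430        18.2151
  6       104.75        76.1859       457.1153
  Σ                     96.4976       515.8973
P = 96.4976; Macaulay duration = 515.8973 / 96.4976 = 5.34622 half-year periods = 2.67311 years.
Modified duration = D_Mac / (1 + y) = 2.67311 / 1.0545 = 2.53495 years.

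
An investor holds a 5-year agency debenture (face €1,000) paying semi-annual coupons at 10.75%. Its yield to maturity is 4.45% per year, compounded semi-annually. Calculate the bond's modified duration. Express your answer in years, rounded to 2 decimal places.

4.04 years

Periodic yield y = 0.02225. First find Macaulay duration:
  t   CF        PV=CF/(1+0.02225)^t    t·PV
  1        53.75        52.5801        52.5801
  2        53.75        51.4356       102.8713
  3        53.75        50.3161       150.9483
  4        53.75        49.2210       196.8838
  5        53.75        48.1496       240.7481
  6        53.75        47.1016       282.6097
  7        53.75        46.0764       322.5349
  8        53.75        45.0735       360.5882
  9        53.75        44.0925       396.8322
  10    1,053.75       845.6028     8,456.0277
  Σ                  1,279.6492    10,562.6242
P = 1,279.6492; Macaulay duration = 10,562.6242 / 1,279.6492 = 8.25431 half-year periods = 4.12716 years.
Modified duration = D_Mac / (1 + y) = 4.12716 / 1.02225 = 4.03733 years.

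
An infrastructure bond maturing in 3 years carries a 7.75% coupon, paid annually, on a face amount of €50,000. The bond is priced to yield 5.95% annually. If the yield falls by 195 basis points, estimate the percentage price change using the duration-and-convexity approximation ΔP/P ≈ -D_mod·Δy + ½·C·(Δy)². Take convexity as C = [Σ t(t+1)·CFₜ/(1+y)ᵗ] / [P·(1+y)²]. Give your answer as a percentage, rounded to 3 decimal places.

+5.328%

With y = 0.0595:
  t   CF        PV=CF/(1+0.0595)^t    t·PV        t(t+1)·PV
  1     3,875.00     3,657.3856     3,657.3856       7,314.7711
  2     3,875.00     3,451.9920     6,903.9841      20,711.9522
  3    53,875.00    45,298.5604   135,895.6811     543,582.7245
  Σ                 52,407.9380   146,457.0508     571,609.4479
P = 52,407.9380; D_Mac = 2.79456 yrs; D_mod = 2.63762 yrs; C = 9.71629.
Duration effect: -2.63762 × (-0.0195) = +0.051434
Convexity effect: 0.5 × 9.71629 × (-0.0195)² = +0.0018473
ΔP/P ≈ +0.051434 + 0.0018473 = +0.053281 = +5.3281%.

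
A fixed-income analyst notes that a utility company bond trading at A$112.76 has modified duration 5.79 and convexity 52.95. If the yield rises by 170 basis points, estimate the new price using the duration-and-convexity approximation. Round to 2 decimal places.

A$102.52

Duration effect: -D_mod·Δy = -5.79 × (+0.017) = -0.098430
Convexity effect: ½·C·(Δy)² = 0.5 × 52.95 × (0.017)² = +0.007651275
ΔP/P ≈ -0.098430 + 0.007651275 = -0.090778725
New price ≈ 112.76 × (1 - 0.090778725) = 102.523790969.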